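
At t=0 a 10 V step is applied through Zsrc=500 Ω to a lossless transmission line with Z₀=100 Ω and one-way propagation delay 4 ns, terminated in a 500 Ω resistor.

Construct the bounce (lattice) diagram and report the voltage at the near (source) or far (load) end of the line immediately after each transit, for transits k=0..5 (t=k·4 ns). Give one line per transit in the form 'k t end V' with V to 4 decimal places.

Γ_L=0.666667, Γ_S=0.666667; launch V₁=10·100/600=1.666667
k=0 src: V=1.6667
k=1 load: inc=1.666667, refl=1.666667·0.666667=1.1111; V=0.000000+1.666667+1.111111=2.7778
k=2 src: inc=1.111111, refl=1.111111·0.666667=0.7407; V=1.666667+1.111111+0.740741=3.5185
k=3 load: inc=0.740741, refl=0.740741·0.666667=0.4938; V=2.777778+0.740741+0.493827=4.0123
k=4 src: inc=0.493827, refl=0.493827·0.666667=0.3292; V=3.518519+0.493827+0.329218=4.3416
k=5 load: inc=0.329218, refl=0.329218·0.666667=0.2195; V=4.012346+0.329218+0.219479=4.5610

0 0 source 1.6667
1 4 load 2.7778
2 8 source 3.5185
3 12 load 4.0123
4 16 source 4.3416
5 20 load 4.5610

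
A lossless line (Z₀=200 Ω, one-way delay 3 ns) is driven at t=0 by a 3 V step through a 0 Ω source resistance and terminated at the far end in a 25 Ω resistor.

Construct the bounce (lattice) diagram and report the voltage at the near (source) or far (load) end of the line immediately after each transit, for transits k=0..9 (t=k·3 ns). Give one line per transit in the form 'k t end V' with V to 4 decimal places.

Γ_L=-0.777778, Γ_S=-1.000000; launch V₁=3·200/200=3.000000
k=0 src: V=3.0000
k=1 load: inc=3.000000, refl=3.000000·-0.777778=-2.3333; V=0.000000+3.000000+-2.333333=0.6667
k=2 src: inc=-2.333333, refl=-2.333333·-1.000000=2.3333; V=3.000000+-2.333333+2.333333=3.0000
k=3 load: inc=2.333333, refl=2.333333·-0.777778=-1.8148; V=0.666667+2.333333+-1.814815=1.1852
k=4 src: inc=-1.814815, refl=-1.814815·-1.000000=1.8148; V=3.000000+-1.814815+1.814815=3.0000
k=5 load: inc=1.814815, refl=1.814815·-0.777778=-1.4115; V=1.185185+1.814815+-1.411523=1.5885
k=6 src: inc=-1.411523, refl=-1.411523·-1.000000=1.4115; V=3.000000+-1.411523+1.411523=3.0000
k=7 load: inc=1.411523, refl=1.411523·-0.777778=-1.0979; V=1.588477+1.411523+-1.097851=1.9021
k=8 src: inc=-1.097851, refl=-1.097851·-1.000000=1.0979; V=3.000000+-1.097851+1.097851=3.0000
k=9 load: inc=1.097851, refl=1.097851·-0.777778=-0.8539; V=1.902149+1.097851+-0.853884=2.1461

0 0 source 3.0000
1 3 load 0.6667
2 6 source 3.0000
3 9 load 1.1852
4 12 source 3.0000
5 15 load 1.5885
6 18 source 3.0000
7 21 load 1.9021
8 24 source 3.0000
9 27 load 2.1461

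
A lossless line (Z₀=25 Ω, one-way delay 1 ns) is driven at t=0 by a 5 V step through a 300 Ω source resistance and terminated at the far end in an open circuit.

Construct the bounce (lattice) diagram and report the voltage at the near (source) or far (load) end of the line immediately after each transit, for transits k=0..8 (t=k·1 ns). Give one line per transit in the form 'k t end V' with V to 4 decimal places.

Γ_L=1.000000, Γ_S=0.846154; launch V₁=5·25/325=0.384615
k=0 src: V=0.3846
k=1 load: inc=0.384615, refl=0.384615·1.000000=0.3846; V=0.000000+0.384615+0.384615=0.7692
k=2 src: inc=0.384615, refl=0.384615·0.846154=0.3254; V=0.384615+0.384615+0.325444=1.0947
k=3 load: inc=0.325444, refl=0.325444·1.000000=0.3254; V=0.769231+0.325444+0.325444=1.4201
k=4 src: inc=0.325444, refl=0.325444·0.846154=0.2754; V=1.094675+0.325444+0.275376=1.6955
k=5 load: inc=0.275376, refl=0.275376·1.000000=0.2754; V=1.420118+0.275376+0.275376=1.9709
k=6 src: inc=0.275376, refl=0.275376·0.846154=0.2330; V=1.695494+0.275376+0.233010=2.2039
k=7 load: inc=0.233010, refl=0.233010·1.000000=0.2330; V=1.970869+0.233010+0.233010=2.4369
k=8 src: inc=0.233010, refl=0.233010·0.846154=0.1972; V=2.203879+0.233010+0.197162=2.6341

0 0 source 0.3846
1 1 load 0.7692
2 2 source 1.0947
3 3 load 1.4201
4 4 source 1.6955
5 5 load 1.9709
6 6 source 2.2039
7 7 load 2.4369
8 8 source 2.6341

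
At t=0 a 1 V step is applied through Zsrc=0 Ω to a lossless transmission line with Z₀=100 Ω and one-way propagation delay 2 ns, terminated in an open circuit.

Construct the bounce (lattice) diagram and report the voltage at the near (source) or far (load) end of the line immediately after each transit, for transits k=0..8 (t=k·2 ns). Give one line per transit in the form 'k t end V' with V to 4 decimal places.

Γ_L=1.000000, Γ_S=-1.000000; launch V₁=1·100/100=1.000000
k=0 src: V=1.0000
k=1 load: inc=1.000000, refl=1.000000·1.000000=1.0000; V=0.000000+1.000000+1.000000=2.0000
k=2 src: inc=1.000000, refl=1.000000·-1.000000=-1.0000; V=1.000000+1.000000+-1.000000=1.0000
k=3 load: inc=-1.000000, refl=-1.000000·1.000000=-1.0000; V=2.000000+-1.000000+-1.000000=0.0000
k=4 src: inc=-1.000000, refl=-1.000000·-1.000000=1.0000; V=1.000000+-1.000000+1.000000=1.0000
k=5 load: inc=1.000000, refl=1.000000·1.000000=1.0000; V=0.000000+1.000000+1.000000=2.0000
k=6 src: inc=1.000000, refl=1.000000·-1.000000=-1.0000; V=1.000000+1.000000+-1.000000=1.0000
k=7 load: inc=-1.000000, refl=-1.000000·1.000000=-1.0000; V=2.000000+-1.000000+-1.000000=0.0000
k=8 src: inc=-1.000000, refl=-1.000000·-1.000000=1.0000; V=1.000000+-1.000000+1.000000=1.0000

0 0 source 1.0000
1 2 load 2.0000
2 4 source 1.0000
3 6 load 0.0000
4 8 source 1.0000
5 10 load 2.0000
6 12 source 1.0000
7 14 load 0.0000
8 16 source 1.0000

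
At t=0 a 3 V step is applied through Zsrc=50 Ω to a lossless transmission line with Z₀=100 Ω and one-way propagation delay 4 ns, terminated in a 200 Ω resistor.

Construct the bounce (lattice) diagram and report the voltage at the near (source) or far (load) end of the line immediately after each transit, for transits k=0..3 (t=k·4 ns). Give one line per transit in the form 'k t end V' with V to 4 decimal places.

Γ_L=0.333333, Γ_S=-0.333333; launch V₁=3·100/150=2.000000
k=0 src: V=2.0000
k=1 load: inc=2.000000, refl=2.000000·0.333333=0.6667; V=0.000000+2.000000+0.666667=2.6667
k=2 src: inc=0.666667, refl=0.666667·-0.333333=-0.2222; V=2.000000+0.666667+-0.222222=2.4444
k=3 load: inc=-0.222222, refl=-0.222222·0.333333=-0.0741; V=2.666667+-0.222222+-0.074074=2.3704

0 0 source 2.0000
1 4 load 2.6667
2 8 source 2.4444
3 12 load 2.3704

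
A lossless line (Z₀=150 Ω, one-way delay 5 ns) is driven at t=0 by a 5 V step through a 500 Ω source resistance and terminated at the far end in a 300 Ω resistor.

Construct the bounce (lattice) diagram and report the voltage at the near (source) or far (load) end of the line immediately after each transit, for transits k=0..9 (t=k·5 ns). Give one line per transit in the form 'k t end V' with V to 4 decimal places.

0 0 source 1.1538
1 5 load 1.5385
2 10 source 1.7456
3 15 load 1.8146
4 20 source 1.8518
5 25 load 1.8642
6 30 source 1.8708
7 35 load 1.8731
8 40 source 1.8743
9 45 load 1.8747

Γ_L=0.333333, Γ_S=0.538462; launch V₁=5·150/650=1.153846
k=0 src: V=1.1538
k=1 load: inc=1.153846, refl=1.153846·0.333333=0.3846; V=0.000000+1.153846+0.384615=1.5385
k=2 src: inc=0.384615, refl=0.384615·0.538462=0.2071; V=1.153846+0.384615+0.207101=1.7456
k=3 load: inc=0.207101, refl=0.207101·0.333333=0.0690; V=1.538462+0.207101+0.069034=1.8146
k=4 src: inc=0.069034, refl=0.069034·0.538462=0.0372; V=1.745562+0.069034+0.037172=1.8518
k=5 load: inc=0.037172, refl=0.037172·0.333333=0.0124; V=1.814596+0.037172+0.012391=1.8642
k=6 src: inc=0.012391, refl=0.012391·0.538462=0.0067; V=1.851768+0.012391+0.006672=1.8708
k=7 load: inc=0.006672, refl=0.006672·0.333333=0.0022; V=1.864158+0.006672+0.002224=1.8731
k=8 src: inc=0.002224, refl=0.002224·0.538462=0.0012; V=1.870830+0.002224+0.001198=1.8743
k=9 load: inc=0.001198, refl=0.001198·0.333333=0.0004; V=1.873054+0.001198+0.000399=1.8747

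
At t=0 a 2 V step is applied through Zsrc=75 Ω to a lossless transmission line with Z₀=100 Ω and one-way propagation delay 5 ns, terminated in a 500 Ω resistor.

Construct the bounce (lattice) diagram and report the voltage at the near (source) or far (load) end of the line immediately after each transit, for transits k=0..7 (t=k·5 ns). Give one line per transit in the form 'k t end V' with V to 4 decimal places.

0 0 source 1.1429
1 5 load 1.9048
2 10 source 1.7959
3 15 load 1.7234
4 20 source 1.7337
5 25 load 1.7406
6 30 source 1.7396
7 35 load 1.7390

Γ_L=0.666667, Γ_S=-0.142857; launch V₁=2·100/175=1.142857
k=0 src: V=1.1429
k=1 load: inc=1.142857, refl=1.142857·0.666667=0.7619; V=0.000000+1.142857+0.761905=1.9048
k=2 src: inc=0.761905, refl=0.761905·-0.142857=-0.1088; V=1.142857+0.761905+-0.108844=1.7959
k=3 load: inc=-0.108844, refl=-0.108844·0.666667=-0.0726; V=1.904762+-0.108844+-0.072562=1.7234
k=4 src: inc=-0.072562, refl=-0.072562·-0.142857=0.0104; V=1.795918+-0.072562+0.010366=1.7337
k=5 load: inc=0.010366, refl=0.010366·0.666667=0.0069; V=1.723356+0.010366+0.006911=1.7406
k=6 src: inc=0.006911, refl=0.006911·-0.142857=-0.0010; V=1.733722+0.006911+-0.000987=1.7396
k=7 load: inc=-0.000987, refl=-0.000987·0.666667=-0.0007; V=1.740633+-0.000987+-0.000658=1.7390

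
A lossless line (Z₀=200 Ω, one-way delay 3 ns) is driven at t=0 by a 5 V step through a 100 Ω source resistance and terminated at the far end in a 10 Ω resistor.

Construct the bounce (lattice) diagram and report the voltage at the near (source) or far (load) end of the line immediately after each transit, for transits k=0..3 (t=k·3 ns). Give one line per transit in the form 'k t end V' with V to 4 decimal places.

Γ_L=-0.904762, Γ_S=-0.333333; launch V₁=5·200/300=3.333333
k=0 src: V=3.3333
k=1 load: inc=3.333333, refl=3.333333·-0.904762=-3.0159; V=0.000000+3.333333+-3.015873=0.3175
k=2 src: inc=-3.015873, refl=-3.015873·-0.333333=1.0053; V=3.333333+-3.015873+1.005291=1.3228
k=3 load: inc=1.005291, refl=1.005291·-0.904762=-0.9095; V=0.317460+1.005291+-0.909549=0.4132

0 0 source 3.3333
1 3 load 0.3175
2 6 source 1.3228
3 9 load 0.4132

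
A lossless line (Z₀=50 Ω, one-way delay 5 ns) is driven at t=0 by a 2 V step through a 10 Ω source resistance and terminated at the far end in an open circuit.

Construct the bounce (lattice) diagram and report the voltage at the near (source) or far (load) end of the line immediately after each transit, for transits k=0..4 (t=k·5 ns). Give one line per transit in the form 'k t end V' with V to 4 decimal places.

0 0 source 1.6667
1 5 load 3.3333
2 10 source 2.2222
3 15 load 1.1111
4 20 source 1.8519

Γ_L=1.000000, Γ_S=-0.666667; launch V₁=2·50/60=1.666667
k=0 src: V=1.6667
k=1 load: inc=1.666667, refl=1.666667·1.000000=1.6667; V=0.000000+1.666667+1.666667=3.3333
k=2 src: inc=1.666667, refl=1.666667·-0.666667=-1.1111; V=1.666667+1.666667+-1.111111=2.2222
k=3 load: inc=-1.111111, refl=-1.111111·1.000000=-1.1111; V=3.333333+-1.111111+-1.111111=1.1111
k=4 src: inc=-1.111111, refl=-1.111111·-0.666667=0.7407; V=2.222222+-1.111111+0.740741=1.8519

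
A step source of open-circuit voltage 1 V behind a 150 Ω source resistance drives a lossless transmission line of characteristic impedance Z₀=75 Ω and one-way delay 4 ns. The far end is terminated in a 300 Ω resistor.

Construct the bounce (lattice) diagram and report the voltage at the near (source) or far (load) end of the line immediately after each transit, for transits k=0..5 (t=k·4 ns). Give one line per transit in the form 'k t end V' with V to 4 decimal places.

0 0 source 0.3333
1 4 load 0.5333
2 8 source 0.6000
3 12 load 0.6400
4 16 source 0.6533
5 20 load 0.6613

Γ_L=0.600000, Γ_S=0.333333; launch V₁=1·75/225=0.333333
k=0 src: V=0.3333
k=1 load: inc=0.333333, refl=0.333333·0.600000=0.2000; V=0.000000+0.333333+0.200000=0.5333
k=2 src: inc=0.200000, refl=0.200000·0.333333=0.0667; V=0.333333+0.200000+0.066667=0.6000
k=3 load: inc=0.066667, refl=0.066667·0.600000=0.0400; V=0.533333+0.066667+0.040000=0.6400
k=4 src: inc=0.040000, refl=0.040000·0.333333=0.0133; V=0.600000+0.040000+0.013333=0.6533
k=5 load: inc=0.013333, refl=0.013333·0.600000=0.0080; V=0.640000+0.013333+0.008000=0.6613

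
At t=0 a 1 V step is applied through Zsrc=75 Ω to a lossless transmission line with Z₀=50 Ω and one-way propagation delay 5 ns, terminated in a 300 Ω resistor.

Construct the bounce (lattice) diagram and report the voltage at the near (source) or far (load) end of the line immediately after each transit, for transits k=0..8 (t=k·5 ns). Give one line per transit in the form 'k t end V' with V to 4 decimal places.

Γ_L=0.714286, Γ_S=0.200000; launch V₁=1·50/125=0.400000
k=0 src: V=0.4000
k=1 load: inc=0.400000, refl=0.400000·0.714286=0.2857; V=0.000000+0.400000+0.285714=0.6857
k=2 src: inc=0.285714, refl=0.285714·0.200000=0.0571; V=0.400000+0.285714+0.057143=0.7429
k=3 load: inc=0.057143, refl=0.057143·0.714286=0.0408; V=0.685714+0.057143+0.040816=0.7837
k=4 src: inc=0.040816, refl=0.040816·0.200000=0.0082; V=0.742857+0.040816+0.008163=0.7918
k=5 load: inc=0.008163, refl=0.008163·0.714286=0.0058; V=0.783673+0.008163+0.005831=0.7977
k=6 src: inc=0.005831, refl=0.005831·0.200000=0.0012; V=0.791837+0.005831+0.001166=0.7988
k=7 load: inc=0.001166, refl=0.001166·0.714286=0.0008; V=0.797668+0.001166+0.000833=0.7997
k=8 src: inc=0.000833, refl=0.000833·0.200000=0.0002; V=0.798834+0.000833+0.000167=0.7998

0 0 source 0.4000
1 5 load 0.6857
2 10 source 0.7429
3 15 load 0.7837
4 20 source 0.7918
5 25 load 0.7977
6 30 source 0.7988
7 35 load 0.7997
8 40 source 0.7998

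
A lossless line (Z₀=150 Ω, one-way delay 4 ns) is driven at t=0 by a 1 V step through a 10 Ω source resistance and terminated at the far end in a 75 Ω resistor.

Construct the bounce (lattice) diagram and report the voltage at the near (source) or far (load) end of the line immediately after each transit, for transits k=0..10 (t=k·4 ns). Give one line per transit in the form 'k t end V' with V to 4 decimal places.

0 0 source 0.9375
1 4 load 0.6250
2 8 source 0.8984
3 12 load 0.8073
4 16 source 0.8870
5 20 load 0.8605
6 24 source 0.8837
7 28 load 0.8760
8 32 source 0.8828
9 36 load 0.8805
10 40 source 0.8825

Γ_L=-0.333333, Γ_S=-0.875000; launch V₁=1·150/160=0.937500
k=0 src: V=0.9375
k=1 load: inc=0.937500, refl=0.937500·-0.333333=-0.3125; V=0.000000+0.937500+-0.312500=0.6250
k=2 src: inc=-0.312500, refl=-0.312500·-0.875000=0.2734; V=0.937500+-0.312500+0.273438=0.8984
k=3 load: inc=0.273438, refl=0.273438·-0.333333=-0.0911; V=0.625000+0.273438+-0.091146=0.8073
k=4 src: inc=-0.091146, refl=-0.091146·-0.875000=0.0798; V=0.898438+-0.091146+0.079753=0.8870
k=5 load: inc=0.079753, refl=0.079753·-0.333333=-0.0266; V=0.807292+0.079753+-0.026584=0.8605
k=6 src: inc=-0.026584, refl=-0.026584·-0.875000=0.0233; V=0.887044+-0.026584+0.023261=0.8837
k=7 load: inc=0.023261, refl=0.023261·-0.333333=-0.0078; V=0.860460+0.023261+-0.007754=0.8760
k=8 src: inc=-0.007754, refl=-0.007754·-0.875000=0.0068; V=0.883721+-0.007754+0.006785=0.8828
k=9 load: inc=0.006785, refl=0.006785·-0.333333=-0.0023; V=0.875968+0.006785+-0.002262=0.8805
k=10 src: inc=-0.002262, refl=-0.002262·-0.875000=0.0020; V=0.882752+-0.002262+0.001979=0.8825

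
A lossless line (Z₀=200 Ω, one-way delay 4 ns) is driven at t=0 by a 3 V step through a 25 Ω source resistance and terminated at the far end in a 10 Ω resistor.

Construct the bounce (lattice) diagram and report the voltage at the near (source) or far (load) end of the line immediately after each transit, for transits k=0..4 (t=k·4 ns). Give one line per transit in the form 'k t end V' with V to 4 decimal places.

Γ_L=-0.904762, Γ_S=-0.777778; launch V₁=3·200/225=2.666667
k=0 src: V=2.6667
k=1 load: inc=2.666667, refl=2.666667·-0.904762=-2.4127; V=0.000000+2.666667+-2.412698=0.2540
k=2 src: inc=-2.412698, refl=-2.412698·-0.777778=1.8765; V=2.666667+-2.412698+1.876543=2.1305
k=3 load: inc=1.876543, refl=1.876543·-0.904762=-1.6978; V=0.253968+1.876543+-1.697825=0.4327
k=4 src: inc=-1.697825, refl=-1.697825·-0.777778=1.3205; V=2.130511+-1.697825+1.320530=1.7532

0 0 source 2.6667
1 4 load 0.2540
2 8 source 2.1305
3 12 load 0.4327
4 16 source 1.7532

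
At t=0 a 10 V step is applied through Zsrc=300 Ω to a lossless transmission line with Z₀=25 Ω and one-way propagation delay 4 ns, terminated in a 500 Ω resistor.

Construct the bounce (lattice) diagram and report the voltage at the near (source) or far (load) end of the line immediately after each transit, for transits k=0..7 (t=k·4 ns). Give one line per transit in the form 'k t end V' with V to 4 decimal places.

Γ_L=0.904762, Γ_S=0.846154; launch V₁=10·25/325=0.769231
k=0 src: V=0.7692
k=1 load: inc=0.769231, refl=0.769231·0.904762=0.6960; V=0.000000+0.769231+0.695971=1.4652
k=2 src: inc=0.695971, refl=0.695971·0.846154=0.5889; V=0.769231+0.695971+0.588898=2.0541
k=3 load: inc=0.588898, refl=0.588898·0.904762=0.5328; V=1.465201+0.588898+0.532813=2.5869
k=4 src: inc=0.532813, refl=0.532813·0.846154=0.4508; V=2.054100+0.532813+0.450842=3.0378
k=5 load: inc=0.450842, refl=0.450842·0.904762=0.4079; V=2.586912+0.450842+0.407904=3.4457
k=6 src: inc=0.407904, refl=0.407904·0.846154=0.3451; V=3.037754+0.407904+0.345150=3.7908
k=7 load: inc=0.345150, refl=0.345150·0.904762=0.3123; V=3.445658+0.345150+0.312278=4.1031

0 0 source 0.7692
1 4 load 1.4652
2 8 source 2.0541
3 12 load 2.5869
4 16 source 3.0378
5 20 load 3.4457
6 24 source 3.7908
7 28 load 4.1031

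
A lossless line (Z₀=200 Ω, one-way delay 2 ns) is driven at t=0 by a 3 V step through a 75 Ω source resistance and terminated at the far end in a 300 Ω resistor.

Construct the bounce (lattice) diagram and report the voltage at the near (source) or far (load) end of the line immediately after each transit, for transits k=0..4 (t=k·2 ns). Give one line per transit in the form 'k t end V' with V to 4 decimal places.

Γ_L=0.200000, Γ_S=-0.454545; launch V₁=3·200/275=2.181818
k=0 src: V=2.1818
k=1 load: inc=2.181818, refl=2.181818·0.200000=0.4364; V=0.000000+2.181818+0.436364=2.6182
k=2 src: inc=0.436364, refl=0.436364·-0.454545=-0.1983; V=2.181818+0.436364+-0.198347=2.4198
k=3 load: inc=-0.198347, refl=-0.198347·0.200000=-0.0397; V=2.618182+-0.198347+-0.039669=2.3802
k=4 src: inc=-0.039669, refl=-0.039669·-0.454545=0.0180; V=2.419835+-0.039669+0.018032=2.3982

0 0 source 2.1818
1 2 load 2.6182
2 4 source 2.4198
3 6 load 2.3802
4 8 source 2.3982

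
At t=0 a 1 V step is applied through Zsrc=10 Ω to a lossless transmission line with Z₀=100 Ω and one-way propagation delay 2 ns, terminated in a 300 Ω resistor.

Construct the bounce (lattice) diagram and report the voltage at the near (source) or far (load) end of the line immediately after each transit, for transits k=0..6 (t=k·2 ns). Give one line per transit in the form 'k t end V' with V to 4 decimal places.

Γ_L=0.500000, Γ_S=-0.818182; launch V₁=1·100/110=0.909091
k=0 src: V=0.9091
k=1 load: inc=0.909091, refl=0.909091·0.500000=0.4545; V=0.000000+0.909091+0.454545=1.3636
k=2 src: inc=0.454545, refl=0.454545·-0.818182=-0.3719; V=0.909091+0.454545+-0.371901=0.9917
k=3 load: inc=-0.371901, refl=-0.371901·0.500000=-0.1860; V=1.363636+-0.371901+-0.185950=0.8058
k=4 src: inc=-0.185950, refl=-0.185950·-0.818182=0.1521; V=0.991736+-0.185950+0.152141=0.9579
k=5 load: inc=0.152141, refl=0.152141·0.500000=0.0761; V=0.805785+0.152141+0.076071=1.0340
k=6 src: inc=0.076071, refl=0.076071·-0.818182=-0.0622; V=0.957926+0.076071+-0.062240=0.9718

0 0 source 0.9091
1 2 load 1.3636
2 4 source 0.9917
3 6 load 0.8058
4 8 source 0.9579
5 10 load 1.0340
6 12 source 0.9718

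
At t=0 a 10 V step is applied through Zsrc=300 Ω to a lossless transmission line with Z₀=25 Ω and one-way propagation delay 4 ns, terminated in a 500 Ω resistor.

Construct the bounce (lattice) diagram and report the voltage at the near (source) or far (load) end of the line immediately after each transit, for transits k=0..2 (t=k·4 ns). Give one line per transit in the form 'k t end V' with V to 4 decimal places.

0 0 source 0.7692
1 4 load 1.4652
2 8 source 2.0541

Γ_L=0.904762, Γ_S=0.846154; launch V₁=10·25/325=0.769231
k=0 src: V=0.7692
k=1 load: inc=0.769231, refl=0.769231·0.904762=0.6960; V=0.000000+0.769231+0.695971=1.4652
k=2 src: inc=0.695971, refl=0.695971·0.846154=0.5889; V=0.769231+0.695971+0.588898=2.0541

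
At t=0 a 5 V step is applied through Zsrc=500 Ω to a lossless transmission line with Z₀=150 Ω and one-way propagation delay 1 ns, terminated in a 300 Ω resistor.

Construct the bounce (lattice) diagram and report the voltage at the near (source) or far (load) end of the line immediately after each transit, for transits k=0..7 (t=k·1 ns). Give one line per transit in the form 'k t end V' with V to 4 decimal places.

0 0 source 1.1538
1 1 load 1.5385
2 2 source 1.7456
3 3 load 1.8146
4 4 source 1.8518
5 5 load 1.8642
6 6 source 1.8708
7 7 load 1.8731

Γ_L=0.333333, Γ_S=0.538462; launch V₁=5·150/650=1.153846
k=0 src: V=1.1538
k=1 load: inc=1.153846, refl=1.153846·0.333333=0.3846; V=0.000000+1.153846+0.384615=1.5385
k=2 src: inc=0.384615, refl=0.384615·0.538462=0.2071; V=1.153846+0.384615+0.207101=1.7456
k=3 load: inc=0.207101, refl=0.207101·0.333333=0.0690; V=1.538462+0.207101+0.069034=1.8146
k=4 src: inc=0.069034, refl=0.069034·0.538462=0.0372; V=1.745562+0.069034+0.037172=1.8518
k=5 load: inc=0.037172, refl=0.037172·0.333333=0.0124; V=1.814596+0.037172+0.012391=1.8642
k=6 src: inc=0.012391, refl=0.012391·0.538462=0.0067; V=1.851768+0.012391+0.006672=1.8708
k=7 load: inc=0.006672, refl=0.006672·0.333333=0.0022; V=1.864158+0.006672+0.002224=1.8731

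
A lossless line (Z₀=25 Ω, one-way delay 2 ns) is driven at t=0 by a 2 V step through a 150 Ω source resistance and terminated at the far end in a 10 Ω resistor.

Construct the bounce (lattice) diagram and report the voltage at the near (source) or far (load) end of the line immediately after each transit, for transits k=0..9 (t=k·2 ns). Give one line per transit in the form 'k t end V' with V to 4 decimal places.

0 0 source 0.2857
1 2 load 0.1633
2 4 source 0.0758
3 6 load 0.1133
4 8 source 0.1401
5 10 load 0.1286
6 12 source 0.1204
7 14 load 0.1239
8 16 source 0.1264
9 18 load 0.1253

Γ_L=-0.428571, Γ_S=0.714286; launch V₁=2·25/175=0.285714
k=0 src: V=0.2857
k=1 load: inc=0.285714, refl=0.285714·-0.428571=-0.1224; V=0.000000+0.285714+-0.122449=0.1633
k=2 src: inc=-0.122449, refl=-0.122449·0.714286=-0.0875; V=0.285714+-0.122449+-0.087464=0.0758
k=3 load: inc=-0.087464, refl=-0.087464·-0.428571=0.0375; V=0.163265+-0.087464+0.037484=0.1133
k=4 src: inc=0.037484, refl=0.037484·0.714286=0.0268; V=0.075802+0.037484+0.026775=0.1401
k=5 load: inc=0.026775, refl=0.026775·-0.428571=-0.0115; V=0.113286+0.026775+-0.011475=0.1286
k=6 src: inc=-0.011475, refl=-0.011475·0.714286=-0.0082; V=0.140061+-0.011475+-0.008196=0.1204
k=7 load: inc=-0.008196, refl=-0.008196·-0.428571=0.0035; V=0.128586+-0.008196+0.003513=0.1239
k=8 src: inc=0.003513, refl=0.003513·0.714286=0.0025; V=0.120390+0.003513+0.002509=0.1264
k=9 load: inc=0.002509, refl=0.002509·-0.428571=-0.0011; V=0.123902+0.002509+-0.001075=0.1253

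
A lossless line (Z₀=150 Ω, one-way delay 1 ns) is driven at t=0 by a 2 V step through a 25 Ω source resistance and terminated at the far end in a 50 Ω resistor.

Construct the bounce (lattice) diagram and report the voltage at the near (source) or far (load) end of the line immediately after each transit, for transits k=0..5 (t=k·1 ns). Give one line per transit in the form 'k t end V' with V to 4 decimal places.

Γ_L=-0.500000, Γ_S=-0.714286; launch V₁=2·150/175=1.714286
k=0 src: V=1.7143
k=1 load: inc=1.714286, refl=1.714286·-0.500000=-0.8571; V=0.000000+1.714286+-0.857143=0.8571
k=2 src: inc=-0.857143, refl=-0.857143·-0.714286=0.6122; V=1.714286+-0.857143+0.612245=1.4694
k=3 load: inc=0.612245, refl=0.612245·-0.500000=-0.3061; V=0.857143+0.612245+-0.306122=1.1633
k=4 src: inc=-0.306122, refl=-0.306122·-0.714286=0.2187; V=1.469388+-0.306122+0.218659=1.3819
k=5 load: inc=0.218659, refl=0.218659·-0.500000=-0.1093; V=1.163265+0.218659+-0.109329=1.2726

0 0 source 1.7143
1 1 load 0.8571
2 2 source 1.4694
3 3 load 1.1633
4 4 source 1.3819
5 5 load 1.2726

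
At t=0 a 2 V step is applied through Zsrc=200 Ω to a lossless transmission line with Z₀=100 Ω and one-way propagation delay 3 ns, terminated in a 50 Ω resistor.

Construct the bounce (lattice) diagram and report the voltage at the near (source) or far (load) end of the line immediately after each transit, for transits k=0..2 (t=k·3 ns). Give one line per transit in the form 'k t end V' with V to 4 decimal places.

0 0 source 0.6667
1 3 load 0.4444
2 6 source 0.3704

Γ_L=-0.333333, Γ_S=0.333333; launch V₁=2·100/300=0.666667
k=0 src: V=0.6667
k=1 load: inc=0.666667, refl=0.666667·-0.333333=-0.2222; V=0.000000+0.666667+-0.222222=0.4444
k=2 src: inc=-0.222222, refl=-0.222222·0.333333=-0.0741; V=0.666667+-0.222222+-0.074074=0.3704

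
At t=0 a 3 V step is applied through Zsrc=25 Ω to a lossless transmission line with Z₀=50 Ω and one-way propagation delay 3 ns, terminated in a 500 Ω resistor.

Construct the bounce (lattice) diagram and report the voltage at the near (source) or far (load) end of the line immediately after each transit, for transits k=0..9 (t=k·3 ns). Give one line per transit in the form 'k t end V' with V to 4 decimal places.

Γ_L=0.818182, Γ_S=-0.333333; launch V₁=3·50/75=2.000000
k=0 src: V=2.0000
k=1 load: inc=2.000000, refl=2.000000·0.818182=1.6364; V=0.000000+2.000000+1.636364=3.6364
k=2 src: inc=1.636364, refl=1.636364·-0.333333=-0.5455; V=2.000000+1.636364+-0.545455=3.0909
k=3 load: inc=-0.545455, refl=-0.545455·0.818182=-0.4463; V=3.636364+-0.545455+-0.446281=2.6446
k=4 src: inc=-0.446281, refl=-0.446281·-0.333333=0.1488; V=3.090909+-0.446281+0.148760=2.7934
k=5 load: inc=0.148760, refl=0.148760·0.818182=0.1217; V=2.644628+0.148760+0.121713=2.9151
k=6 src: inc=0.121713, refl=0.121713·-0.333333=-0.0406; V=2.793388+0.121713+-0.040571=2.8745
k=7 load: inc=-0.040571, refl=-0.040571·0.818182=-0.0332; V=2.915101+-0.040571+-0.033194=2.8413
k=8 src: inc=-0.033194, refl=-0.033194·-0.333333=0.0111; V=2.874530+-0.033194+0.011065=2.8524
k=9 load: inc=0.011065, refl=0.011065·0.818182=0.0091; V=2.841336+0.011065+0.009053=2.8615

0 0 source 2.0000
1 3 load 3.6364
2 6 source 3.0909
3 9 load 2.6446
4 12 source 2.7934
5 15 load 2.9151
6 18 source 2.8745
7 21 load 2.8413
8 24 source 2.8524
9 27 load 2.8615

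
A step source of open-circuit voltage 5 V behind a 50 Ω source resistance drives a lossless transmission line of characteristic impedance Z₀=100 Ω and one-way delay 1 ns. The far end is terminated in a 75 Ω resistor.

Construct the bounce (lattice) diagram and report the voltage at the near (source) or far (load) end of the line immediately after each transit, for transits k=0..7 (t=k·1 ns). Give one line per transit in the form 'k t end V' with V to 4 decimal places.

0 0 source 3.3333
1 1 load 2.8571
2 2 source 3.0159
3 3 load 2.9932
4 4 source 3.0008
5 5 load 2.9997
6 6 source 3.0000
7 7 load 3.0000

Γ_L=-0.142857, Γ_S=-0.333333; launch V₁=5·100/150=3.333333
k=0 src: V=3.3333
k=1 load: inc=3.333333, refl=3.333333·-0.142857=-0.4762; V=0.000000+3.333333+-0.476190=2.8571
k=2 src: inc=-0.476190, refl=-0.476190·-0.333333=0.1587; V=3.333333+-0.476190+0.158730=3.0159
k=3 load: inc=0.158730, refl=0.158730·-0.142857=-0.0227; V=2.857143+0.158730+-0.022676=2.9932
k=4 src: inc=-0.022676, refl=-0.022676·-0.333333=0.0076; V=3.015873+-0.022676+0.007559=3.0008
k=5 load: inc=0.007559, refl=0.007559·-0.142857=-0.0011; V=2.993197+0.007559+-0.001080=2.9997
k=6 src: inc=-0.001080, refl=-0.001080·-0.333333=0.0004; V=3.000756+-0.001080+0.000360=3.0000
k=7 load: inc=0.000360, refl=0.000360·-0.142857=-0.0001; V=2.999676+0.000360+-0.000051=3.0000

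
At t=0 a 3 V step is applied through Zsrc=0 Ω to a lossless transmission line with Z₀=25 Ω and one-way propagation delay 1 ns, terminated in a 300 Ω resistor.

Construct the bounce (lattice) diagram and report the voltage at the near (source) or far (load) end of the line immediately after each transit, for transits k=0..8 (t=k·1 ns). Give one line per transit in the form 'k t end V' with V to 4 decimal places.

0 0 source 3.0000
1 1 load 5.5385
2 2 source 3.0000
3 3 load 0.8521
4 4 source 3.0000
5 5 load 4.8175
6 6 source 3.0000
7 7 load 1.4621
8 8 source 3.0000

Γ_L=0.846154, Γ_S=-1.000000; launch V₁=3·25/25=3.000000
k=0 src: V=3.0000
k=1 load: inc=3.000000, refl=3.000000·0.846154=2.5385; V=0.000000+3.000000+2.538462=5.5385
k=2 src: inc=2.538462, refl=2.538462·-1.000000=-2.5385; V=3.000000+2.538462+-2.538462=3.0000
k=3 load: inc=-2.538462, refl=-2.538462·0.846154=-2.1479; V=5.538462+-2.538462+-2.147929=0.8521
k=4 src: inc=-2.147929, refl=-2.147929·-1.000000=2.1479; V=3.000000+-2.147929+2.147929=3.0000
k=5 load: inc=2.147929, refl=2.147929·0.846154=1.8175; V=0.852071+2.147929+1.817478=4.8175
k=6 src: inc=1.817478, refl=1.817478·-1.000000=-1.8175; V=3.000000+1.817478+-1.817478=3.0000
k=7 load: inc=-1.817478, refl=-1.817478·0.846154=-1.5379; V=4.817478+-1.817478+-1.537866=1.4621
k=8 src: inc=-1.537866, refl=-1.537866·-1.000000=1.5379; V=3.000000+-1.537866+1.537866=3.0000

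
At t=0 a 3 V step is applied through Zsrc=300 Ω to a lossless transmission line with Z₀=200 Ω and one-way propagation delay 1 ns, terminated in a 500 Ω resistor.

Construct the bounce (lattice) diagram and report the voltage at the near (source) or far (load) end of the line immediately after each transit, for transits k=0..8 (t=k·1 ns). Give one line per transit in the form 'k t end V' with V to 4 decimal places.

Γ_L=0.428571, Γ_S=0.200000; launch V₁=3·200/500=1.200000
k=0 src: V=1.2000
k=1 load: inc=1.200000, refl=1.200000·0.428571=0.5143; V=0.000000+1.200000+0.514286=1.7143
k=2 src: inc=0.514286, refl=0.514286·0.200000=0.1029; V=1.200000+0.514286+0.102857=1.8171
k=3 load: inc=0.102857, refl=0.102857·0.428571=0.0441; V=1.714286+0.102857+0.044082=1.8612
k=4 src: inc=0.044082, refl=0.044082·0.200000=0.0088; V=1.817143+0.044082+0.008816=1.8700
k=5 load: inc=0.008816, refl=0.008816·0.428571=0.0038; V=1.861224+0.008816+0.003778=1.8738
k=6 src: inc=0.003778, refl=0.003778·0.200000=0.0008; V=1.870041+0.003778+0.000756=1.8746
k=7 load: inc=0.000756, refl=0.000756·0.428571=0.0003; V=1.873819+0.000756+0.000324=1.8749
k=8 src: inc=0.000324, refl=0.000324·0.200000=0.0001; V=1.874575+0.000324+0.000065=1.8750

0 0 source 1.2000
1 1 load 1.7143
2 2 source 1.8171
3 3 load 1.8612
4 4 source 1.8700
5 5 load 1.8738
6 6 source 1.8746
7 7 load 1.8749
8 8 source 1.8750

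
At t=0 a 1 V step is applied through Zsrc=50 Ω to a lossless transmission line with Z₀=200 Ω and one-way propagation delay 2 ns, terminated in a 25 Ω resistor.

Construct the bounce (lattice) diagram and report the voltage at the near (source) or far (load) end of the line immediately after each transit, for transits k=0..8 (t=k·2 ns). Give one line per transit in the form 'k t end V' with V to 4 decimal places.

Γ_L=-0.777778, Γ_S=-0.600000; launch V₁=1·200/250=0.800000
k=0 src: V=0.8000
k=1 load: inc=0.800000, refl=0.800000·-0.777778=-0.6222; V=0.000000+0.800000+-0.622222=0.1778
k=2 src: inc=-0.622222, refl=-0.622222·-0.600000=0.3733; V=0.800000+-0.622222+0.373333=0.5511
k=3 load: inc=0.373333, refl=0.373333·-0.777778=-0.2904; V=0.177778+0.373333+-0.290370=0.2607
k=4 src: inc=-0.290370, refl=-0.290370·-0.600000=0.1742; V=0.551111+-0.290370+0.174222=0.4350
k=5 load: inc=0.174222, refl=0.174222·-0.777778=-0.1355; V=0.260741+0.174222+-0.135506=0.2995
k=6 src: inc=-0.135506, refl=-0.135506·-0.600000=0.0813; V=0.434963+-0.135506+0.081304=0.3808
k=7 load: inc=0.081304, refl=0.081304·-0.777778=-0.0632; V=0.299457+0.081304+-0.063236=0.3175
k=8 src: inc=-0.063236, refl=-0.063236·-0.600000=0.0379; V=0.380760+-0.063236+0.037942=0.3555

0 0 source 0.8000
1 2 load 0.1778
2 4 source 0.5511
3 6 load 0.2607
4 8 source 0.4350
5 10 load 0.2995
6 12 source 0.3808
7 14 load 0.3175
8 16 source 0.3555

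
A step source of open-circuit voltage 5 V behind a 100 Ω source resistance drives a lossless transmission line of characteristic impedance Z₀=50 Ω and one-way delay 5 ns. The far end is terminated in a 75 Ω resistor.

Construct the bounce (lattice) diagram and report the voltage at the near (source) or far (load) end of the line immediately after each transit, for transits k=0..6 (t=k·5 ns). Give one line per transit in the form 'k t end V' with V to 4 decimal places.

0 0 source 1.6667
1 5 load 2.0000
2 10 source 2.1111
3 15 load 2.1333
4 20 source 2.1407
5 25 load 2.1422
6 30 source 2.1427

Γ_L=0.200000, Γ_S=0.333333; launch V₁=5·50/150=1.666667
k=0 src: V=1.6667
k=1 load: inc=1.666667, refl=1.666667·0.200000=0.3333; V=0.000000+1.666667+0.333333=2.0000
k=2 src: inc=0.333333, refl=0.333333·0.333333=0.1111; V=1.666667+0.333333+0.111111=2.1111
k=3 load: inc=0.111111, refl=0.111111·0.200000=0.0222; V=2.000000+0.111111+0.022222=2.1333
k=4 src: inc=0.022222, refl=0.022222·0.333333=0.0074; V=2.111111+0.022222+0.007407=2.1407
k=5 load: inc=0.007407, refl=0.007407·0.200000=0.0015; V=2.133333+0.007407+0.001481=2.1422
k=6 src: inc=0.001481, refl=0.001481·0.333333=0.0005; V=2.140741+0.001481+0.000494=2.1427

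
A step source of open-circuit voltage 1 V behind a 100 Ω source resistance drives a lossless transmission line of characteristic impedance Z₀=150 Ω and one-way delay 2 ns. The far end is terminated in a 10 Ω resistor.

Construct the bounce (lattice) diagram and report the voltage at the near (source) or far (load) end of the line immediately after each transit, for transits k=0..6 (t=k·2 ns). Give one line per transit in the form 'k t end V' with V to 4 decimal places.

Γ_L=-0.875000, Γ_S=-0.200000; launch V₁=1·150/250=0.600000
k=0 src: V=0.6000
k=1 load: inc=0.600000, refl=0.600000·-0.875000=-0.5250; V=0.000000+0.600000+-0.525000=0.0750
k=2 src: inc=-0.525000, refl=-0.525000·-0.200000=0.1050; V=0.600000+-0.525000+0.105000=0.1800
k=3 load: inc=0.105000, refl=0.105000·-0.875000=-0.0919; V=0.075000+0.105000+-0.091875=0.0881
k=4 src: inc=-0.091875, refl=-0.091875·-0.200000=0.0184; V=0.180000+-0.091875+0.018375=0.1065
k=5 load: inc=0.018375, refl=0.018375·-0.875000=-0.0161; V=0.088125+0.018375+-0.016078=0.0904
k=6 src: inc=-0.016078, refl=-0.016078·-0.200000=0.0032; V=0.106500+-0.016078+0.003216=0.0936

0 0 source 0.6000
1 2 load 0.0750
2 4 source 0.1800
3 6 load 0.0881
4 8 source 0.1065
5 10 load 0.0904
6 12 source 0.0936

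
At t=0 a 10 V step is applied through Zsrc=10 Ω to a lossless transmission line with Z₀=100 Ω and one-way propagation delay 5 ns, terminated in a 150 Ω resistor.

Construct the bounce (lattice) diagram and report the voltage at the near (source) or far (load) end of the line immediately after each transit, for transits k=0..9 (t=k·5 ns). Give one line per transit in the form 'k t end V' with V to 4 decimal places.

Γ_L=0.200000, Γ_S=-0.818182; launch V₁=10·100/110=9.090909
k=0 src: V=9.0909
k=1 load: inc=9.090909, refl=9.090909·0.200000=1.8182; V=0.000000+9.090909+1.818182=10.9091
k=2 src: inc=1.818182, refl=1.818182·-0.818182=-1.4876; V=9.090909+1.818182+-1.487603=9.4215
k=3 load: inc=-1.487603, refl=-1.487603·0.200000=-0.2975; V=10.909091+-1.487603+-0.297521=9.1240
k=4 src: inc=-0.297521, refl=-0.297521·-0.818182=0.2434; V=9.421488+-0.297521+0.243426=9.3674
k=5 load: inc=0.243426, refl=0.243426·0.200000=0.0487; V=9.123967+0.243426+0.048685=9.4161
k=6 src: inc=0.048685, refl=0.048685·-0.818182=-0.0398; V=9.367393+0.048685+-0.039833=9.3762
k=7 load: inc=-0.039833, refl=-0.039833·0.200000=-0.0080; V=9.416078+-0.039833+-0.007967=9.3683
k=8 src: inc=-0.007967, refl=-0.007967·-0.818182=0.0065; V=9.376245+-0.007967+0.006518=9.3748
k=9 load: inc=0.006518, refl=0.006518·0.200000=0.0013; V=9.368278+0.006518+0.001304=9.3761

0 0 source 9.0909
1 5 load 10.9091
2 10 source 9.4215
3 15 load 9.1240
4 20 source 9.3674
5 25 load 9.4161
6 30 source 9.3762
7 35 load 9.3683
8 40 source 9.3748
9 45 load 9.3761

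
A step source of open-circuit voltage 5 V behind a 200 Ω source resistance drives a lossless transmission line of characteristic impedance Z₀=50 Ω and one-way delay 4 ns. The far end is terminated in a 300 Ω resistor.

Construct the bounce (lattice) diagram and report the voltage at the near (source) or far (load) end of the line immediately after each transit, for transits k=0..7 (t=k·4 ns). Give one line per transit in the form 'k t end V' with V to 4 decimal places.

Γ_L=0.714286, Γ_S=0.600000; launch V₁=5·50/250=1.000000
k=0 src: V=1.0000
k=1 load: inc=1.000000, refl=1.000000·0.714286=0.7143; V=0.000000+1.000000+0.714286=1.7143
k=2 src: inc=0.714286, refl=0.714286·0.600000=0.4286; V=1.000000+0.714286+0.428571=2.1429
k=3 load: inc=0.428571, refl=0.428571·0.714286=0.3061; V=1.714286+0.428571+0.306122=2.4490
k=4 src: inc=0.306122, refl=0.306122·0.600000=0.1837; V=2.142857+0.306122+0.183673=2.6327
k=5 load: inc=0.183673, refl=0.183673·0.714286=0.1312; V=2.448980+0.183673+0.131195=2.7638
k=6 src: inc=0.131195, refl=0.131195·0.600000=0.0787; V=2.632653+0.131195+0.078717=2.8426
k=7 load: inc=0.078717, refl=0.078717·0.714286=0.0562; V=2.763848+0.078717+0.056227=2.8988

0 0 source 1.0000
1 4 load 1.7143
2 8 source 2.1429
3 12 load 2.4490
4 16 source 2.6327
5 20 load 2.7638
6 24 source 2.8426
7 28 load 2.8988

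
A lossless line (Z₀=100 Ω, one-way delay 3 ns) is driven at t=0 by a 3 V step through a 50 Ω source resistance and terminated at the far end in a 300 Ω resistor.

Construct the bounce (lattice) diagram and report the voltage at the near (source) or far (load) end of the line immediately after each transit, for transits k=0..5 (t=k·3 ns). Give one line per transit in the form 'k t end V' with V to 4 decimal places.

Γ_L=0.500000, Γ_S=-0.333333; launch V₁=3·100/150=2.000000
k=0 src: V=2.0000
k=1 load: inc=2.000000, refl=2.000000·0.500000=1.0000; V=0.000000+2.000000+1.000000=3.0000
k=2 src: inc=1.000000, refl=1.000000·-0.333333=-0.3333; V=2.000000+1.000000+-0.333333=2.6667
k=3 load: inc=-0.333333, refl=-0.333333·0.500000=-0.1667; V=3.000000+-0.333333+-0.166667=2.5000
k=4 src: inc=-0.166667, refl=-0.166667·-0.333333=0.0556; V=2.666667+-0.166667+0.055556=2.5556
k=5 load: inc=0.055556, refl=0.055556·0.500000=0.0278; V=2.500000+0.055556+0.027778=2.5833

0 0 source 2.0000
1 3 load 3.0000
2 6 source 2.6667
3 9 load 2.5000
4 12 source 2.5556
5 15 load 2.5833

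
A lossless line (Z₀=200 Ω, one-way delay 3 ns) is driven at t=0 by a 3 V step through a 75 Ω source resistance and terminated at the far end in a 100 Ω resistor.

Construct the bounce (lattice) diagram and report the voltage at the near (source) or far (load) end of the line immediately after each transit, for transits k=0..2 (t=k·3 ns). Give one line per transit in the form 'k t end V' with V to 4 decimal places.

0 0 source 2.1818
1 3 load 1.4545
2 6 source 1.7851

Γ_L=-0.333333, Γ_S=-0.454545; launch V₁=3·200/275=2.181818
k=0 src: V=2.1818
k=1 load: inc=2.181818, refl=2.181818·-0.333333=-0.7273; V=0.000000+2.181818+-0.727273=1.4545
k=2 src: inc=-0.727273, refl=-0.727273·-0.454545=0.3306; V=2.181818+-0.727273+0.330579=1.7851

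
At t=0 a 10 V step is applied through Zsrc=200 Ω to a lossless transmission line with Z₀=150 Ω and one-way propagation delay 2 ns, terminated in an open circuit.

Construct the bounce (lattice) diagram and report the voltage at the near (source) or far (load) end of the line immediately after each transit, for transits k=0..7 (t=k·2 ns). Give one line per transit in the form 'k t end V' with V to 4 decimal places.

Γ_L=1.000000, Γ_S=0.142857; launch V₁=10·150/350=4.285714
k=0 src: V=4.2857
k=1 load: inc=4.285714, refl=4.285714·1.000000=4.2857; V=0.000000+4.285714+4.285714=8.5714
k=2 src: inc=4.285714, refl=4.285714·0.142857=0.6122; V=4.285714+4.285714+0.612245=9.1837
k=3 load: inc=0.612245, refl=0.612245·1.000000=0.6122; V=8.571429+0.612245+0.612245=9.7959
k=4 src: inc=0.612245, refl=0.612245·0.142857=0.0875; V=9.183673+0.612245+0.087464=9.8834
k=5 load: inc=0.087464, refl=0.087464·1.000000=0.0875; V=9.795918+0.087464+0.087464=9.9708
k=6 src: inc=0.087464, refl=0.087464·0.142857=0.0125; V=9.883382+0.087464+0.012495=9.9833
k=7 load: inc=0.012495, refl=0.012495·1.000000=0.0125; V=9.970845+0.012495+0.012495=9.9958

0 0 source 4.2857
1 2 load 8.5714
2 4 source 9.1837
3 6 load 9.7959
4 8 source 9.8834
5 10 load 9.9708
6 12 source 9.9833
7 14 load 9.9958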